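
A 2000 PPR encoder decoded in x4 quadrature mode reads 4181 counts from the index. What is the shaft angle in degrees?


angle = counts * 360 / (PPR*4) = 4181 * 360 / 8000 = 188.1450

188.1450 degrees


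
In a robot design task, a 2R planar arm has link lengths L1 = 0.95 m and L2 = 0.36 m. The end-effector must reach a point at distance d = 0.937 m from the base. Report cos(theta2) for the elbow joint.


cos(th2) = (d^2 - L1^2 - L2^2)/(2*L1*L2) = (0.937^2 - 0.95^2 - 0.36^2)/(2*0.95*0.36) = -0.2253

-0.2253


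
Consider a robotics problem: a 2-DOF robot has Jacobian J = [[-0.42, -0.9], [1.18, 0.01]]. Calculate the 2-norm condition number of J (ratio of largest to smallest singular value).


JJ^T eigenvalues: trace(JJ^T) = 2.3789, det(JJ^T) = det(J)^2 = 1.11894084
s_max^2 = (2.3789 + sqrt(1.18340185))/2 = 1.73337138
s_min^2 = (2.3789 - sqrt(1.18340185))/2 = 0.64552862
kappa = s_max/s_min = sqrt(1.73337138/0.64552862) = 1.6387

1.6387


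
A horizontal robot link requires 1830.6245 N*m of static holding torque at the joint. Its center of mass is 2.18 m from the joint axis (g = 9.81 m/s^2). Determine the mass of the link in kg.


m = tau / (g*L) = 1830.6245 / (9.81 * 2.18) = 85.6000

85.6000 kg


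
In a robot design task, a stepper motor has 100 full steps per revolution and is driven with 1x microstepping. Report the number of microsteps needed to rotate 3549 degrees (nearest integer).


step_size = 360/(100*1) = 360/100 = 3.600000 deg
n = 3549/(360/100) = 3549*100/360 = 985.8333 -> 986

986 steps


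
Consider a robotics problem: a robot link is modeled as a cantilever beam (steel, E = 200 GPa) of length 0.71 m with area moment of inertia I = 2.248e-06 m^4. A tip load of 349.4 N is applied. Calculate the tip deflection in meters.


delta = F*L^3/(3*E*I) = 349.4*0.71^3/(3*2.000e+11*2.248e-06)
      = 125.0541034/1348800 = 9.2715e-05

9.2715e-05 m


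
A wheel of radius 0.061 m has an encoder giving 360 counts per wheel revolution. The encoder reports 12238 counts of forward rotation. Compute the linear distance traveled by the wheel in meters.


revs = 12238/360 = 33.994444
d = revs * 2*pi*r = 33.994444 * 2*pi*0.061 = 13.0292

13.0292 m


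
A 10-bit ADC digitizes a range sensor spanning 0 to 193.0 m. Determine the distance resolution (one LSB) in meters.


res = range / 2^n = 193.0/2^10 = 193.0/1024 = 0.1885

0.1885 m


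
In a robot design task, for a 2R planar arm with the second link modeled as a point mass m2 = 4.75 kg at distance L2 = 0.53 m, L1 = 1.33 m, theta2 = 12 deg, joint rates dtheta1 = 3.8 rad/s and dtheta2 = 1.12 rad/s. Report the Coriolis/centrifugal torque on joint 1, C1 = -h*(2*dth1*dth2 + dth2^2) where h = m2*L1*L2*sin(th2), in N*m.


h = m2*L1*L2*sin(th2) = 4.75*1.33*0.53*sin(12 deg) = 0.696146
C1 = -h*(2*3.8*1.12 + 1.12^2) = -0.696146*9.7664 = -6.7988

-6.7988 N*m


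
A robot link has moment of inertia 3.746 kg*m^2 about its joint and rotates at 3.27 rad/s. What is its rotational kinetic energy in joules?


KE = (1/2)*I*omega^2 = 0.5*3.746*3.27^2 = 20.0278

20.0278 J


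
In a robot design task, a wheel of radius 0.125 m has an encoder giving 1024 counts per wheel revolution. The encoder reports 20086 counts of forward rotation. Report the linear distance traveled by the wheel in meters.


revs = 20086/1024 = 19.615234
d = revs * 2*pi*r = 19.615234 * 2*pi*0.125 = 15.4058

15.4058 m


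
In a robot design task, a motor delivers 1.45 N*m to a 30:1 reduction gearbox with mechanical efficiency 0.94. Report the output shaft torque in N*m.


tau_out = tau_in * N * eta = 1.45 * 30 * 0.94 = 40.8900

40.8900 N*m


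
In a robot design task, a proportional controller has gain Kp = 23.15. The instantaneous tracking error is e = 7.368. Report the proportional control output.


u_P = Kp * e = 23.15 * 7.368 = 170.5692

170.5692


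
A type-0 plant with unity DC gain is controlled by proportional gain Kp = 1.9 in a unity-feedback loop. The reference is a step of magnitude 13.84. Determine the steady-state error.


e_ss = R/(1 + Kp) = 13.84/(1 + 1.9) = 13.84/2.9000 = 4.7724

4.7724


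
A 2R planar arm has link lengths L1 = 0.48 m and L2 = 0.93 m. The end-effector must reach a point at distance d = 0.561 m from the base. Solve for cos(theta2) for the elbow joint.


cos(th2) = (d^2 - L1^2 - L2^2)/(2*L1*L2) = (0.561^2 - 0.48^2 - 0.93^2)/(2*0.48*0.93) = -0.8743

-0.8743


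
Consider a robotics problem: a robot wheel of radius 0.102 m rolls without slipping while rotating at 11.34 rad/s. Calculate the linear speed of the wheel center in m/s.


v = omega * r = 11.34 * 0.102 = 1.1567

1.1567 m/s


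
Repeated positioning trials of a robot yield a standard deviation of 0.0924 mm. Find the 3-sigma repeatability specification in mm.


repeatability = 3*sigma = 3*0.0924 = 0.2772

0.2772 mm


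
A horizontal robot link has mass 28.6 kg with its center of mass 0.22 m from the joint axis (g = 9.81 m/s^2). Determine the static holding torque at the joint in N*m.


tau = m*g*L = 28.6 * 9.81 * 0.22 = 61.7245

61.7245 N*m


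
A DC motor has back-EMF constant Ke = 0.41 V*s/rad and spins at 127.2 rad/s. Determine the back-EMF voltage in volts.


V_emf = Ke * omega = 0.41*127.2 = 52.1520

52.1520 V


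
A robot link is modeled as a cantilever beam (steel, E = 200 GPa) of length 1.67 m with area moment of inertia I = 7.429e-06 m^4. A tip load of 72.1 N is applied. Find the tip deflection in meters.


delta = F*L^3/(3*E*I) = 72.1*1.67^3/(3*2.000e+11*7.429e-06)
      = 335.8030823/4457400 = 7.5336e-05

7.5336e-05 m


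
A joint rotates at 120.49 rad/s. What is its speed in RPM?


RPM = 120.49 * 60/(2*pi) = 1150.5947

1150.5947 RPM


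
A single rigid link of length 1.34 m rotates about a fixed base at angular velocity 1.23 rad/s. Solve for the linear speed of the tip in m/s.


v = L*omega = 1.34 * 1.23 = 1.6482

1.6482 m/s


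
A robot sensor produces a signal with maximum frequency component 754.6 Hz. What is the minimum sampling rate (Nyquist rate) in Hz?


f_s,min = 2*f_max = 2*754.6 = 1509.2000

1509.2000 Hz


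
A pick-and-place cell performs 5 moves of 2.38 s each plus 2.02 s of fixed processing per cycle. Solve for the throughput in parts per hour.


T_cycle = 5*2.38 + 2.02 = 13.9200 s
rate = 3600/T = 258.6207

258.6207 parts/hour


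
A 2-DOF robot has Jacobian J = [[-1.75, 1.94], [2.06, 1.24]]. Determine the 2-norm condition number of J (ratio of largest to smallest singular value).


JJ^T eigenvalues: trace(JJ^T) = 12.6073, det(JJ^T) = det(J)^2 = 38.02448896
s_max^2 = (12.6073 + sqrt(6.84605745))/2 = 7.61189859
s_min^2 = (12.6073 - sqrt(6.84605745))/2 = 4.99540141
kappa = s_max/s_min = sqrt(7.61189859/4.99540141) = 1.2344

1.2344


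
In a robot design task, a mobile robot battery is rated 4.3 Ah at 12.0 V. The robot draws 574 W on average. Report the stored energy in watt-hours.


E = capacity * V = 4.3*12.0 = 51.6000

51.6000 Wh


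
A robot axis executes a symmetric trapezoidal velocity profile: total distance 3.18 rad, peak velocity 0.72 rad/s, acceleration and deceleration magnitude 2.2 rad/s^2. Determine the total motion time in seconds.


t_acc = v/a = 0.72/2.2 = 0.327273 s
d_acc = v^2/(2a) = 0.117818 rad (each ramp)
d_cruise = 3.18 - 2*0.117818 = 2.944364 rad
t_cruise = 2.944364/0.72 = 4.089394 s
t_total = 2*0.327273 + 4.089394 = 4.7439

4.7439 s


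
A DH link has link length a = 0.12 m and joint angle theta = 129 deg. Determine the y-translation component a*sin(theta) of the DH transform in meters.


a*sin(theta) = 0.12*sin(129 deg) = 0.0933

0.0933 m


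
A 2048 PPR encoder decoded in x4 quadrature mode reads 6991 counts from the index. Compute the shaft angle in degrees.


angle = counts * 360 / (PPR*4) = 6991 * 360 / 8192 = 307.2217

307.2217 degrees


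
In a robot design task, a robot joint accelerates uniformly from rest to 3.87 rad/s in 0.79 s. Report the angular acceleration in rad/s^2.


alpha = delta_omega / t = 3.87 / 0.79 = 4.8987

4.8987 rad/s^2


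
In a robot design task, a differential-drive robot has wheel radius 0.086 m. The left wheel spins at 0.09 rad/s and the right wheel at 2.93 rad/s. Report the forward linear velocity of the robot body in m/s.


v = r*(wR + wL)/2 = 0.086*(2.93 + 0.09)/2 = 0.1299

0.1299 m/s


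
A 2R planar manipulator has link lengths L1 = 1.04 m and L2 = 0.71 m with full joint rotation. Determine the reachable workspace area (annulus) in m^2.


r_max = L1 + L2 = 1.7500, r_min = |L1 - L2| = 0.3300
A = pi*(r_max^2 - r_min^2) = pi*(3.0625 - 0.1089) = 9.2790

9.2790 m^2


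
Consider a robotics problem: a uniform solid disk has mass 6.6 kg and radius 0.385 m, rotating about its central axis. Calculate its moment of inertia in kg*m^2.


I = (1/2)*m*R^2 = 0.5*6.6*0.385^2 = 0.4891

0.4891 kg*m^2


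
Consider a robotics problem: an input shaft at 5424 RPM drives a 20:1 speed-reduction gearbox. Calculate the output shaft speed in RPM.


omega_out = omega_in / N = 5424 / 20 = 271.2000

271.2000 RPM


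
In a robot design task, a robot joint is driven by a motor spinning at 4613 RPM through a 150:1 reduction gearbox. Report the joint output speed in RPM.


omega_joint = omega_motor / N = 4613 / 150 = 30.7533

30.7533 RPM


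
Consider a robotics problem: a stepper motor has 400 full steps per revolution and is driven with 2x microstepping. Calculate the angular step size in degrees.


step = 360/(400*2) = 360/800 = 0.4500

0.4500 degrees


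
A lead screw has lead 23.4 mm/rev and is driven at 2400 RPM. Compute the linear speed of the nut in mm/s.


v = lead * (RPM/60) = 23.4*2400/60 = 936.0000

936.0000 mm/s


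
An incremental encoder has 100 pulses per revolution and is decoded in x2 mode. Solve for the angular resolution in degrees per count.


resolution = 360 / (PPR * 2) = 360 / 200 = 1.8000

1.8000 degrees


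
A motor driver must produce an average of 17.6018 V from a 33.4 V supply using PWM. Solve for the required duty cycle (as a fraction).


D = V_avg/V_supply = 17.6018/33.4 = 0.5270

0.5270


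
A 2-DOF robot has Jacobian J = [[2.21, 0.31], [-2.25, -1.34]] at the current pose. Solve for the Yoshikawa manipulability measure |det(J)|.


det(J) = 2.21*-1.34 - (0.31)*(-2.25) = -2.2639
|det(J)| = 2.2639

2.2639


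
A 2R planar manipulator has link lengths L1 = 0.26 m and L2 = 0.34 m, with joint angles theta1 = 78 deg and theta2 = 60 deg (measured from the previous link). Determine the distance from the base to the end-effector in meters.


x = L1*cos(th1) + L2*cos(th1+th2) = -0.198612
y = L1*sin(th1) + L2*sin(th1+th2) = 0.481823
d = sqrt(x^2 + y^2) = sqrt(0.039447 + 0.232153) = 0.5212

0.5212 m


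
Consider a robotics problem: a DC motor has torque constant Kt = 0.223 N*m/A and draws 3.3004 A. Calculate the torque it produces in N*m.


tau = Kt * I = 0.223*3.3004 = 0.7360

0.7360 N*m


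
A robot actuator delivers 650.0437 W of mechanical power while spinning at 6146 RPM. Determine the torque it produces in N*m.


omega = 6146 * 2*pi/60 = 643.607615 rad/s
tau = P / omega = 650.0437 / 643.607615 = 1.0100

1.0100 N*m


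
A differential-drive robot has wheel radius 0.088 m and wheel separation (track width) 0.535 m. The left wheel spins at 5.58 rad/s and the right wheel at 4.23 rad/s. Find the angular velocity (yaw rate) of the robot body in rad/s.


omega = r*(wR - wL)/L = 0.088*(4.23 - (5.58))/0.535 = -0.2221

-0.2221 rad/s


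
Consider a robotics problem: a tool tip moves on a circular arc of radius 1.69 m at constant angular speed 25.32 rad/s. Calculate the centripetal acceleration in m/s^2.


a_c = omega^2 * r = 25.32^2 * 1.69 = 1083.4631

1083.4631 m/s^2


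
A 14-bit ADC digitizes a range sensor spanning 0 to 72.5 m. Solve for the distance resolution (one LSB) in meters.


res = range / 2^n = 72.5/2^14 = 72.5/16384 = 0.0044

0.0044 m


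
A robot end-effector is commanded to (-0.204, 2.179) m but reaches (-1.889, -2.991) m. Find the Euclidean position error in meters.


dx = -1.889 - (-0.204) = -1.6850, dy = -2.991 - (2.179) = -5.1700
err = sqrt(2.839225 + 26.728900) = 5.4377

5.4377 m


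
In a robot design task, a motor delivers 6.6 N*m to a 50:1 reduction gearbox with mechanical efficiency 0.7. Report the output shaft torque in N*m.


tau_out = tau_in * N * eta = 6.6 * 50 * 0.7 = 231.0000

231.0000 N*m


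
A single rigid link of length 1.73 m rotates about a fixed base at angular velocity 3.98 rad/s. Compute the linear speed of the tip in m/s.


v = L*omega = 1.73 * 3.98 = 6.8854

6.8854 m/s


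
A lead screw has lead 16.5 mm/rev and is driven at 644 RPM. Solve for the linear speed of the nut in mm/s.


v = lead * (RPM/60) = 16.5*644/60 = 177.1000

177.1000 mm/s


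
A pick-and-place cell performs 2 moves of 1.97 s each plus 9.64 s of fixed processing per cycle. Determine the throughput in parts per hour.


T_cycle = 2*1.97 + 9.64 = 13.5800 s
rate = 3600/T = 265.0957

265.0957 parts/hour


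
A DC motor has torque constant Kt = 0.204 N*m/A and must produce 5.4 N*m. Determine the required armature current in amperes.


I = tau / Kt = 5.4/0.204 = 26.4706

26.4706 A


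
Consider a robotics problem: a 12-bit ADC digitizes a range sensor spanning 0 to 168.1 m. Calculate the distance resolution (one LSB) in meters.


res = range / 2^n = 168.1/2^12 = 168.1/4096 = 0.0410

0.0410 m


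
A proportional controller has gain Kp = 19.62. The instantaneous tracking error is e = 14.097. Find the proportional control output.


u_P = Kp * e = 19.62 * 14.097 = 276.5831

276.5831


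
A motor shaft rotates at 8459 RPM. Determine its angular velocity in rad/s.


omega = 8459 * 2*pi/60 = 885.8244

885.8244 rad/s


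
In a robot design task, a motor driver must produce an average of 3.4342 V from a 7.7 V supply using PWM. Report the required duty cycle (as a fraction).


D = V_avg/V_supply = 3.4342/7.7 = 0.4460

0.4460


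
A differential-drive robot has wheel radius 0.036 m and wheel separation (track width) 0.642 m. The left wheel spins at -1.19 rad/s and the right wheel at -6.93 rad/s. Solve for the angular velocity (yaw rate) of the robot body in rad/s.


omega = r*(wR - wL)/L = 0.036*(-6.93 - (-1.19))/0.642 = -0.3219

-0.3219 rad/s


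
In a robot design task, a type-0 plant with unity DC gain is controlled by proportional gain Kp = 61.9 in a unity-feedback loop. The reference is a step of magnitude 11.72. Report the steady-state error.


e_ss = R/(1 + Kp) = 11.72/(1 + 61.9) = 11.72/62.9000 = 0.1863

0.1863


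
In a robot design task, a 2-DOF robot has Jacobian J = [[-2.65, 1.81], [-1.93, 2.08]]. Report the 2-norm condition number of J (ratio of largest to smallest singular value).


JJ^T eigenvalues: trace(JJ^T) = 18.3499, det(JJ^T) = det(J)^2 = 4.07514969
s_max^2 = (18.3499 + sqrt(320.41823125))/2 = 18.12506496
s_min^2 = (18.3499 - sqrt(320.41823125))/2 = 0.22483504
kappa = s_max/s_min = sqrt(18.12506496/0.22483504) = 8.9786

8.9786


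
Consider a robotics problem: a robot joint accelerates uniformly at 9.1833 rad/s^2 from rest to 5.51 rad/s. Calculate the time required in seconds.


t = delta_omega / alpha = 5.51 / 9.1833 = 0.6000

0.6000 s


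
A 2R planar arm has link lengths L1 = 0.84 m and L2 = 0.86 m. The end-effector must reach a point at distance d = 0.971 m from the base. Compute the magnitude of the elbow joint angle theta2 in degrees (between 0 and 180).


cos(th2) = (d^2 - L1^2 - L2^2)/(2*L1*L2) = (0.971^2 - 0.84^2 - 0.86^2)/(2*0.84*0.86) = -0.34770141
th2 = acos(-0.34770141) = 110.3468 deg

110.3468 degrees


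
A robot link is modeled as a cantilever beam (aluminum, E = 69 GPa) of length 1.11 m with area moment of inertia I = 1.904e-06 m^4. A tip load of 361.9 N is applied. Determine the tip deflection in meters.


delta = F*L^3/(3*E*I) = 361.9*1.11^3/(3*6.900e+10*1.904e-06)
      = 494.9456589/394128 = 0.0013

0.0013 m


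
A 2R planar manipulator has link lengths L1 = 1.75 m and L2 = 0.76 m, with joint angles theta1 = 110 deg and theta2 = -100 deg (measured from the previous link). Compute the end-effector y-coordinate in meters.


y = L1*sin(th1) + L2*sin(th1+th2) = 1.75*sin(110 deg) + 0.76*sin(10 deg) = 1.7764

1.7764 m


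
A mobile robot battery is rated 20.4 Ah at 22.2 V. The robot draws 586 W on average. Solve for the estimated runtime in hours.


E = 20.4*22.2 = 452.8800 Wh
t = E/P = 452.8800/586 = 0.7728

0.7728 hours


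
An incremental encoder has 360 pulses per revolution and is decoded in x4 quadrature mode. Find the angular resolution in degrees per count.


resolution = 360 / (PPR * 4) = 360 / 1440 = 0.2500

0.2500 degrees


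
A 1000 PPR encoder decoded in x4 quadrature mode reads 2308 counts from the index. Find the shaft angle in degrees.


angle = counts * 360 / (PPR*4) = 2308 * 360 / 4000 = 207.7200

207.7200 degrees


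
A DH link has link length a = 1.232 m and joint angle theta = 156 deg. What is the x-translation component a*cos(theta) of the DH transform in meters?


a*cos(theta) = 1.232*cos(156 deg) = -1.1255

-1.1255 m


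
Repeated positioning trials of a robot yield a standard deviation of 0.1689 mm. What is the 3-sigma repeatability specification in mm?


repeatability = 3*sigma = 3*0.1689 = 0.5067

0.5067 mm


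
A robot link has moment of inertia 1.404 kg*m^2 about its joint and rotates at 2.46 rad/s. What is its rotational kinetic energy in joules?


KE = (1/2)*I*omega^2 = 0.5*1.404*2.46^2 = 4.2482

4.2482 J


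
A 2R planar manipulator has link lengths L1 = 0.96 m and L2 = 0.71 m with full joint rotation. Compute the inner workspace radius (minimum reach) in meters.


r_min = |L1 - L2| = |0.96 - 0.71| = 0.2500

0.2500 m


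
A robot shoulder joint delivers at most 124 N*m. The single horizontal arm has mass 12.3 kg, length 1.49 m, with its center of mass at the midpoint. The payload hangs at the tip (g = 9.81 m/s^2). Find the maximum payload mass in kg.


tau_arm = m_arm*g*(L/2) = 12.3*9.81*1.49/2 = 89.8939 N*m
tau_payload = tau_max - tau_arm = 124 - 89.8939 = 34.1061
m_payload = tau_payload / (g*L) = 34.1061 / (9.81*1.49) = 2.3333

2.3333 kg


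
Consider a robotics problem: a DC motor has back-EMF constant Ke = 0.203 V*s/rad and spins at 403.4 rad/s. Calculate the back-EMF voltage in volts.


V_emf = Ke * omega = 0.203*403.4 = 81.8902

81.8902 V


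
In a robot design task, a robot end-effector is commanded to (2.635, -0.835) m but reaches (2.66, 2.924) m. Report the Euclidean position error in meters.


dx = 2.66 - (2.635) = 0.0250, dy = 2.924 - (-0.835) = 3.7590
err = sqrt(0.000625 + 14.130081) = 3.7591

3.7591 m


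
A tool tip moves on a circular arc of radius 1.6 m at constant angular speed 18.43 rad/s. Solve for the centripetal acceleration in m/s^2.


a_c = omega^2 * r = 18.43^2 * 1.6 = 543.4638

543.4638 m/s^2


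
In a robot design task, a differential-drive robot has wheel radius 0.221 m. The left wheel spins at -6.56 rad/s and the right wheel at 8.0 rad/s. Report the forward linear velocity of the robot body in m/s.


v = r*(wR + wL)/2 = 0.221*(8.0 + -6.56)/2 = 0.1591

0.1591 m/s


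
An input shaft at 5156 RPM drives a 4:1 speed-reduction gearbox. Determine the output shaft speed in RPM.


omega_out = omega_in / N = 5156 / 4 = 1289.0000

1289.0000 RPM


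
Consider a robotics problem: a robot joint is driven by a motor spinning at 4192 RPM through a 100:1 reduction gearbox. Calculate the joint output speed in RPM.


omega_joint = omega_motor / N = 4192 / 100 = 41.9200

41.9200 RPM


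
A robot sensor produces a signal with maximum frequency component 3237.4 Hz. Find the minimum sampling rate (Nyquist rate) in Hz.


f_s,min = 2*f_max = 2*3237.4 = 6474.8000

6474.8000 Hz


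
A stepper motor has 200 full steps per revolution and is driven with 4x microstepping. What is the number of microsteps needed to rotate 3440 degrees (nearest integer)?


step_size = 360/(200*4) = 360/800 = 0.450000 deg
n = 3440/(360/800) = 3440*800/360 = 7644.4444 -> 7644

7644 steps


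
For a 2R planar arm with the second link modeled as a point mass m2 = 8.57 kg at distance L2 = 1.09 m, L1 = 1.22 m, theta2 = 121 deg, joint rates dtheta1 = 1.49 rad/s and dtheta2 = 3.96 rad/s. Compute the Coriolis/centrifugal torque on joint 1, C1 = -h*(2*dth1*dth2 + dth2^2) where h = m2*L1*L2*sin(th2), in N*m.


h = m2*L1*L2*sin(th2) = 8.57*1.22*1.09*sin(121 deg) = 9.768609
C1 = -h*(2*1.49*3.96 + 3.96^2) = -9.768609*27.4824 = -268.4648

-268.4648 N*m


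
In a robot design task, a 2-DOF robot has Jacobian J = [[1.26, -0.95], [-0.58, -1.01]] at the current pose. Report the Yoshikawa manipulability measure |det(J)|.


det(J) = 1.26*-1.01 - (-0.95)*(-0.58) = -1.8236
|det(J)| = 1.8236

1.8236


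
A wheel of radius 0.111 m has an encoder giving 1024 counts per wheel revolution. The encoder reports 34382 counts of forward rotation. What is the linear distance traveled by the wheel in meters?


revs = 34382/1024 = 33.576172
d = revs * 2*pi*r = 33.576172 * 2*pi*0.111 = 23.4171

23.4171 m


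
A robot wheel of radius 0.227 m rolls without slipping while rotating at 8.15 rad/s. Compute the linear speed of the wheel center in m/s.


v = omega * r = 8.15 * 0.227 = 1.8501

1.8501 m/s


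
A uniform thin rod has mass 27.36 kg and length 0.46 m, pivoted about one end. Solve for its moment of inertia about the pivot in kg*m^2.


I = (1/3)*m*L^2 = (1/3)*27.36*0.46^2 = 1.9298

1.9298 kg*m^2


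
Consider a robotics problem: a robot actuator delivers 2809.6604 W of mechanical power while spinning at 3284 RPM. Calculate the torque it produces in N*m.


omega = 3284 * 2*pi/60 = 343.899676 rad/s
tau = P / omega = 2809.6604 / 343.899676 = 8.1700

8.1700 N*m


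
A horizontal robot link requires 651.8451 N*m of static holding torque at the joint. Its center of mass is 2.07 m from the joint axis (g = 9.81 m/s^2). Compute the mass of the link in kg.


m = tau / (g*L) = 651.8451 / (9.81 * 2.07) = 32.1000

32.1000 kg


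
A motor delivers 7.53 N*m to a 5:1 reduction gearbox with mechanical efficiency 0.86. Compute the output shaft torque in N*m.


tau_out = tau_in * N * eta = 7.53 * 5 * 0.86 = 32.3790

32.3790 N*m


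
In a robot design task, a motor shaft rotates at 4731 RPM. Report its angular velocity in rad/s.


omega = 4731 * 2*pi/60 = 495.4292

495.4292 rad/s


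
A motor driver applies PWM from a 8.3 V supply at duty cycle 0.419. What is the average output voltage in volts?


V_avg = V_supply * D = 8.3*0.419 = 3.4777

3.4777 V


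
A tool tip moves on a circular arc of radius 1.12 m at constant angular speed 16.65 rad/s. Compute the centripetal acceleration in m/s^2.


a_c = omega^2 * r = 16.65^2 * 1.12 = 310.4892

310.4892 m/s^2


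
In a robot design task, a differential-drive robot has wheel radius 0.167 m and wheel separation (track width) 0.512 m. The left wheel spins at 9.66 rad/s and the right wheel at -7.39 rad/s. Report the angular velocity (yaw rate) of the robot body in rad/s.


omega = r*(wR - wL)/L = 0.167*(-7.39 - (9.66))/0.512 = -5.5612

-5.5612 rad/s


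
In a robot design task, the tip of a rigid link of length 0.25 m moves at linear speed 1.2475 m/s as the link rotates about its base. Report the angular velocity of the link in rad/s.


omega = v / L = 1.2475 / 0.25 = 4.9900

4.9900 rad/s


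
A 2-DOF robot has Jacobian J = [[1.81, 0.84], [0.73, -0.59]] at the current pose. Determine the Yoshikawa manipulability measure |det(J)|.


det(J) = 1.81*-0.59 - (0.84)*(0.73) = -1.6811
|det(J)| = 1.6811

1.6811


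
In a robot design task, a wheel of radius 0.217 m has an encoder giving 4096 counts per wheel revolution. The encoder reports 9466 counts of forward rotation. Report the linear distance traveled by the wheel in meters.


revs = 9466/4096 = 2.311035
d = revs * 2*pi*r = 2.311035 * 2*pi*0.217 = 3.1510

3.1510 m


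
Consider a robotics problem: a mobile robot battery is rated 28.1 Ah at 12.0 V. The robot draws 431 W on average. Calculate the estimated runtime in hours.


E = 28.1*12.0 = 337.2000 Wh
t = E/P = 337.2000/431 = 0.7824

0.7824 hours


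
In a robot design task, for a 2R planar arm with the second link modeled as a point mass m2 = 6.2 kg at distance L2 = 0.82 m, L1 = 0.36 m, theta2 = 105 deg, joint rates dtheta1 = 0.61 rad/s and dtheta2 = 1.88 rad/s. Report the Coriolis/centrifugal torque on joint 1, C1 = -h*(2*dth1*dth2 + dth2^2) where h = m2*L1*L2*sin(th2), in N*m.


h = m2*L1*L2*sin(th2) = 6.2*0.36*0.82*sin(105 deg) = 1.767876
C1 = -h*(2*0.61*1.88 + 1.88^2) = -1.767876*5.8280 = -10.3032

-10.3032 N*m


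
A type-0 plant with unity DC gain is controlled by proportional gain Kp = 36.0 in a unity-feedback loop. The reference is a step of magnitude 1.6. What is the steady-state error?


e_ss = R/(1 + Kp) = 1.6/(1 + 36.0) = 1.6/37.0000 = 0.0432

0.0432


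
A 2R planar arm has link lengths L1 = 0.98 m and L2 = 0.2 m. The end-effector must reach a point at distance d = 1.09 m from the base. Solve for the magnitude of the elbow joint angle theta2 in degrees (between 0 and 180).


cos(th2) = (d^2 - L1^2 - L2^2)/(2*L1*L2) = (1.09^2 - 0.98^2 - 0.2^2)/(2*0.98*0.2) = 0.47882653
th2 = acos(0.47882653) = 61.3912 deg

61.3912 degrees


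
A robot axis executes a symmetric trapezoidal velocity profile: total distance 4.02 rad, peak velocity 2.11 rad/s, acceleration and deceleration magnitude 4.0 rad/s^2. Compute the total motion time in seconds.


t_acc = v/a = 2.11/4.0 = 0.527500 s
d_acc = v^2/(2a) = 0.556512 rad (each ramp)
d_cruise = 4.02 - 2*0.556512 = 2.906976 rad
t_cruise = 2.906976/2.11 = 1.377714 s
t_total = 2*0.527500 + 1.377714 = 2.4327

2.4327 s


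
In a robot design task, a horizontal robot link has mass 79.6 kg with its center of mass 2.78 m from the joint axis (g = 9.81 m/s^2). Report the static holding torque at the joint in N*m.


tau = m*g*L = 79.6 * 9.81 * 2.78 = 2170.8353

2170.8353 N*m


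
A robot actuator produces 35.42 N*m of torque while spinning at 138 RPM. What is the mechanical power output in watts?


omega = 138 * 2*pi/60 = 14.451326 rad/s
P = tau * omega = 35.42 * 14.451326 = 511.8660

511.8660 W


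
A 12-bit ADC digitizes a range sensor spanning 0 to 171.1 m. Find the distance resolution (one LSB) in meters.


res = range / 2^n = 171.1/2^12 = 171.1/4096 = 0.0418

0.0418 m


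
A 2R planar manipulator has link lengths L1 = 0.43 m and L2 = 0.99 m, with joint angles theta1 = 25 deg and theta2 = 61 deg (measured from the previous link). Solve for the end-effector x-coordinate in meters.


x = L1*cos(th1) + L2*cos(th1+th2) = 0.43*cos(25 deg) + 0.99*cos(86 deg) = 0.4588

0.4588 m


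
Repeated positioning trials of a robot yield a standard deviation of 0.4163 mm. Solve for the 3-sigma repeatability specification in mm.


repeatability = 3*sigma = 3*0.4163 = 1.2489

1.2489 mm


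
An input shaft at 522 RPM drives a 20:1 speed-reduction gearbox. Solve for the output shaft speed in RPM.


omega_out = omega_in / N = 522 / 20 = 26.1000

26.1000 RPM


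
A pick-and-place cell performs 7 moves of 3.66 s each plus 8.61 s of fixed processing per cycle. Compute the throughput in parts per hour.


T_cycle = 7*3.66 + 8.61 = 34.2300 s
rate = 3600/T = 105.1709

105.1709 parts/hour


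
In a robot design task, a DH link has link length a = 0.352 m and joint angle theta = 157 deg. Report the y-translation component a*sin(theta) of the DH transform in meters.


a*sin(theta) = 0.352*sin(157 deg) = 0.1375

0.1375 m


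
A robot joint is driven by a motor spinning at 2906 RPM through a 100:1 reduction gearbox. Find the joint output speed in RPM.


omega_joint = omega_motor / N = 2906 / 100 = 29.0600

29.0600 RPM


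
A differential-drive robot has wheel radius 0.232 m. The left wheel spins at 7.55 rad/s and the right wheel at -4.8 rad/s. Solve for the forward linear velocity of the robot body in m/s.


v = r*(wR + wL)/2 = 0.232*(-4.8 + 7.55)/2 = 0.3190

0.3190 m/s


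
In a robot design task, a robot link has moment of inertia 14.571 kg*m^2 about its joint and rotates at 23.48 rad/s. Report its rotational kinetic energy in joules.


KE = (1/2)*I*omega^2 = 0.5*14.571*23.48^2 = 4016.5719

4016.5719 J


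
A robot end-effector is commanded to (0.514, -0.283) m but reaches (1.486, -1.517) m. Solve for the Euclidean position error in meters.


dx = 1.486 - (0.514) = 0.9720, dy = -1.517 - (-0.283) = -1.2340
err = sqrt(0.944784 + 1.522756) = 1.5708

1.5708 m


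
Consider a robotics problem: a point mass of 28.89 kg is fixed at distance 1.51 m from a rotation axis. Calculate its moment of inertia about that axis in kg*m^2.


I = m*r^2 = 28.89*1.51^2 = 65.8721

65.8721 kg*m^2


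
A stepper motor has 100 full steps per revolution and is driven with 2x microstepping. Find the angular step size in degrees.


step = 360/(100*2) = 360/200 = 1.8000

1.8000 degrees


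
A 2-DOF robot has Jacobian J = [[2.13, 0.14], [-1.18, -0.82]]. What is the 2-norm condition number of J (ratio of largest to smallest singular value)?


JJ^T eigenvalues: trace(JJ^T) = 6.6213, det(JJ^T) = det(J)^2 = 2.50082596
s_max^2 = (6.6213 + sqrt(33.83830985))/2 = 6.21918528
s_min^2 = (6.6213 - sqrt(33.83830985))/2 = 0.40211472
kappa = s_max/s_min = sqrt(6.21918528/0.40211472) = 3.9327

3.9327


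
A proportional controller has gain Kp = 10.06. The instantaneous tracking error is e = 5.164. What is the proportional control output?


u_P = Kp * e = 10.06 * 5.164 = 51.9498

51.9498


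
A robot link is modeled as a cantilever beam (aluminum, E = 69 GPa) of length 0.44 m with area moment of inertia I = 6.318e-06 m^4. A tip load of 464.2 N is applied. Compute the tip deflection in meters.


delta = F*L^3/(3*E*I) = 464.2*0.44^3/(3*6.900e+10*6.318e-06)
      = 39.5424128/1307826 = 3.0235e-05

3.0235e-05 m


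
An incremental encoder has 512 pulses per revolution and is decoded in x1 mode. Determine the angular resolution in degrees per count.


resolution = 360 / (PPR * 1) = 360 / 512 = 0.7031

0.7031 degrees


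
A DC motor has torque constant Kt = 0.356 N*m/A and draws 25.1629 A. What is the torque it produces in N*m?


tau = Kt * I = 0.356*25.1629 = 8.9580

8.9580 N*m


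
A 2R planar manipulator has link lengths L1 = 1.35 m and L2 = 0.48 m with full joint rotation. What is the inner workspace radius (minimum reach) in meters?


r_min = |L1 - L2| = |1.35 - 0.48| = 0.8700

0.8700 m


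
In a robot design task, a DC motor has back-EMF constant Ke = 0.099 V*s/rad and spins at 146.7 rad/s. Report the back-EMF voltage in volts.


V_emf = Ke * omega = 0.099*146.7 = 14.5233

14.5233 V


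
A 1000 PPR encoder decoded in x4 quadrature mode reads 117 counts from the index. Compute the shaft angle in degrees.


angle = counts * 360 / (PPR*4) = 117 * 360 / 4000 = 10.5300

10.5300 degrees


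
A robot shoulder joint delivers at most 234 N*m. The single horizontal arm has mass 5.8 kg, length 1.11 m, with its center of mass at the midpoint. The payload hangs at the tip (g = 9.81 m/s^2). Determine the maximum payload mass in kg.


tau_arm = m_arm*g*(L/2) = 5.8*9.81*1.11/2 = 31.5784 N*m
tau_payload = tau_max - tau_arm = 234 - 31.5784 = 202.4216
m_payload = tau_payload / (g*L) = 202.4216 / (9.81*1.11) = 18.5894

18.5894 kg


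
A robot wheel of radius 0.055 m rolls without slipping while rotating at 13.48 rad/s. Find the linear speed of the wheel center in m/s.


v = omega * r = 13.48 * 0.055 = 0.7414

0.7414 m/s


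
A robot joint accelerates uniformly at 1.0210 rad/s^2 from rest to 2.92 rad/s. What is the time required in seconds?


t = delta_omega / alpha = 2.92 / 1.0210 = 2.8599

2.8599 s


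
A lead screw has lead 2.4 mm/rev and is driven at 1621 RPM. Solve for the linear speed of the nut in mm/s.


v = lead * (RPM/60) = 2.4*1621/60 = 64.8400

64.8400 mm/s


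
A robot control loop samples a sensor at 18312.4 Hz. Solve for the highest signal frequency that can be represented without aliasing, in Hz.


f_max = f_s/2 = 18312.4/2 = 9156.2000

9156.2000 Hz


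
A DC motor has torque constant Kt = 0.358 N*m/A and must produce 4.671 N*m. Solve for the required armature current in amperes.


I = tau / Kt = 4.671/0.358 = 13.0475

13.0475 A


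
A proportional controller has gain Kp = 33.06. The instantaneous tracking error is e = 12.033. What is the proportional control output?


u_P = Kp * e = 33.06 * 12.033 = 397.8110

397.8110


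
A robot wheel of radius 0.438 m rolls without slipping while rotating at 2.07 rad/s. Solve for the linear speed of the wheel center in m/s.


v = omega * r = 2.07 * 0.438 = 0.9067

0.9067 m/s


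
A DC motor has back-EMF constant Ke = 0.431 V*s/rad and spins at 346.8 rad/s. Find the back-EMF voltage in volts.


V_emf = Ke * omega = 0.431*346.8 = 149.4708

149.4708 V


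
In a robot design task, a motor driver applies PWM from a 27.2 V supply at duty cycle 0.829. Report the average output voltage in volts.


V_avg = V_supply * D = 27.2*0.829 = 22.5488

22.5488 V


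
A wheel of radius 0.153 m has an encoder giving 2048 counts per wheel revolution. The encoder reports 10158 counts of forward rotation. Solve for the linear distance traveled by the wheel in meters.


revs = 10158/2048 = 4.959961
d = revs * 2*pi*r = 4.959961 * 2*pi*0.153 = 4.7681

4.7681 m


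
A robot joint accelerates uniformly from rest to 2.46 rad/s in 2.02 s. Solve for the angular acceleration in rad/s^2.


alpha = delta_omega / t = 2.46 / 2.02 = 1.2178

1.2178 rad/s^2


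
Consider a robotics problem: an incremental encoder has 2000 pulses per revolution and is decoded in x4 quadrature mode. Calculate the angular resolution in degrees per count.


resolution = 360 / (PPR * 4) = 360 / 8000 = 0.0450

0.0450 degrees


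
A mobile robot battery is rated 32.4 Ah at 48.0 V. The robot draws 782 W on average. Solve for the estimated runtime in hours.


E = 32.4*48.0 = 1555.2000 Wh
t = E/P = 1555.2000/782 = 1.9887

1.9887 hours


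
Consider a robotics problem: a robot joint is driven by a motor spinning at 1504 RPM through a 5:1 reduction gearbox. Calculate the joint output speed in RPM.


omega_joint = omega_motor / N = 1504 / 5 = 300.8000

300.8000 RPM


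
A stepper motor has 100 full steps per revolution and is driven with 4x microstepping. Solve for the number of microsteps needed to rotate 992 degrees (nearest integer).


step_size = 360/(100*4) = 360/400 = 0.900000 deg
n = 992/(360/400) = 992*400/360 = 1102.2222 -> 1102

1102 steps


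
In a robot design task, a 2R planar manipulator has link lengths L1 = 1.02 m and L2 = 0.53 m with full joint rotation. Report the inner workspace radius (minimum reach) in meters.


r_min = |L1 - L2| = |1.02 - 0.53| = 0.4900

0.4900 m


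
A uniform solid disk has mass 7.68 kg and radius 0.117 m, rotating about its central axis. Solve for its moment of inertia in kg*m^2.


I = (1/2)*m*R^2 = 0.5*7.68*0.117^2 = 0.0526

0.0526 kg*m^2


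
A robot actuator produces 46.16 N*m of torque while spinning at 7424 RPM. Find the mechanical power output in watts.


omega = 7424 * 2*pi/60 = 777.439462 rad/s
P = tau * omega = 46.16 * 777.439462 = 35886.6056

35886.6056 W


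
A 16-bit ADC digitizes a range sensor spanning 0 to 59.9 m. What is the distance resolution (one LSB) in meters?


res = range / 2^n = 59.9/2^16 = 59.9/65536 = 9.1400e-04

9.1400e-04 m


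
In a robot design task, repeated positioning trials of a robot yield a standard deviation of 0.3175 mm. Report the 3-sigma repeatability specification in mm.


repeatability = 3*sigma = 3*0.3175 = 0.9525

0.9525 mm


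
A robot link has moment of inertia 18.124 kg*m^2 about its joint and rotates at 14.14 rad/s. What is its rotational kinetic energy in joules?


KE = (1/2)*I*omega^2 = 0.5*18.124*14.14^2 = 1811.8527

1811.8527 J


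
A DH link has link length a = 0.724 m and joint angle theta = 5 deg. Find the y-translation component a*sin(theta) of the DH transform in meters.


a*sin(theta) = 0.724*sin(5 deg) = 0.0631

0.0631 m


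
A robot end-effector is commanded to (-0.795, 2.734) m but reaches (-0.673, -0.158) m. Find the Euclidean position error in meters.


dx = -0.673 - (-0.795) = 0.1220, dy = -0.158 - (2.734) = -2.8920
err = sqrt(0.014884 + 8.363664) = 2.8946

2.8946 m


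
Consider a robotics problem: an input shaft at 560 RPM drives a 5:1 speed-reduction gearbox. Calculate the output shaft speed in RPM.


omega_out = omega_in / N = 560 / 5 = 112.0000

112.0000 RPM


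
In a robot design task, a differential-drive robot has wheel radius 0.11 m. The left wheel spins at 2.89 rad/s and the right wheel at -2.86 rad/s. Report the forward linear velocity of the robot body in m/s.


v = r*(wR + wL)/2 = 0.11*(-2.86 + 2.89)/2 = 0.0017

0.0017 m/s


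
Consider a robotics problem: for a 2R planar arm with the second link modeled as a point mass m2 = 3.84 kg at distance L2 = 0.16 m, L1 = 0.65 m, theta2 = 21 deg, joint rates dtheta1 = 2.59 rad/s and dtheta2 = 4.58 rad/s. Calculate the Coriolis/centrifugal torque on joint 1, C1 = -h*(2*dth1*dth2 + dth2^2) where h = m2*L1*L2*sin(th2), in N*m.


h = m2*L1*L2*sin(th2) = 3.84*0.65*0.16*sin(21 deg) = 0.143118
C1 = -h*(2*2.59*4.58 + 4.58^2) = -0.143118*44.7008 = -6.3975

-6.3975 N*m


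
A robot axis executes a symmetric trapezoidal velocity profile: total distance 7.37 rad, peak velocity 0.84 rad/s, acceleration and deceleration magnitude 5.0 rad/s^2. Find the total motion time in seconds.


t_acc = v/a = 0.84/5.0 = 0.168000 s
d_acc = v^2/(2a) = 0.070560 rad (each ramp)
d_cruise = 7.37 - 2*0.070560 = 7.228880 rad
t_cruise = 7.228880/0.84 = 8.605810 s
t_total = 2*0.168000 + 8.605810 = 8.9418

8.9418 s


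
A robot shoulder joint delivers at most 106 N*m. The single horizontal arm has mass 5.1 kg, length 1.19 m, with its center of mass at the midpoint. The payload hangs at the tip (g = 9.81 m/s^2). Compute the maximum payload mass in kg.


tau_arm = m_arm*g*(L/2) = 5.1*9.81*1.19/2 = 29.7684 N*m
tau_payload = tau_max - tau_arm = 106 - 29.7684 = 76.2316
m_payload = tau_payload / (g*L) = 76.2316 / (9.81*1.19) = 6.5301

6.5301 kg


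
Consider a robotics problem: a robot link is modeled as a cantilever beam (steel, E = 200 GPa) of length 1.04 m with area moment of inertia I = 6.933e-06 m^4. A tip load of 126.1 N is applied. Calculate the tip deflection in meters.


delta = F*L^3/(3*E*I) = 126.1*1.04^3/(3*2.000e+11*6.933e-06)
      = 141.8453504/4159800 = 3.4099e-05

3.4099e-05 m


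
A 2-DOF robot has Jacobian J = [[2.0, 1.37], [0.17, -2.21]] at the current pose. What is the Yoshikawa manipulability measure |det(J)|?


det(J) = 2.0*-2.21 - (1.37)*(0.17) = -4.6529
|det(J)| = 4.6529

4.6529


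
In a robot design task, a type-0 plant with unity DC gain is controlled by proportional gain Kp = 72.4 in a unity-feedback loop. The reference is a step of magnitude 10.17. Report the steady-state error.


e_ss = R/(1 + Kp) = 10.17/(1 + 72.4) = 10.17/73.4000 = 0.1386

0.1386


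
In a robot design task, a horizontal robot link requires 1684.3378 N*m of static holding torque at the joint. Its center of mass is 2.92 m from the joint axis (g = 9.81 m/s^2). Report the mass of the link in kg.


m = tau / (g*L) = 1684.3378 / (9.81 * 2.92) = 58.8000

58.8000 kg


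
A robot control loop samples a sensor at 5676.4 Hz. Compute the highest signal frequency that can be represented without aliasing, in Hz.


f_max = f_s/2 = 5676.4/2 = 2838.2000

2838.2000 Hz


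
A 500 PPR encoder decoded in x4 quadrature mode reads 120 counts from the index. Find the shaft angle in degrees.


angle = counts * 360 / (PPR*4) = 120 * 360 / 2000 = 21.6000

21.6000 degrees
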